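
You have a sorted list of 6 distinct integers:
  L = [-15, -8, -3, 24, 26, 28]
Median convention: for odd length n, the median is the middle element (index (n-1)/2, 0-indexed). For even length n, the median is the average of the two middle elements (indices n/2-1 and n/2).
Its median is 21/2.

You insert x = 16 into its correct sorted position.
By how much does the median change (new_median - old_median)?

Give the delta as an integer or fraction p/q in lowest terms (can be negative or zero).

Answer: 11/2

Derivation:
Old median = 21/2
After inserting x = 16: new sorted = [-15, -8, -3, 16, 24, 26, 28]
New median = 16
Delta = 16 - 21/2 = 11/2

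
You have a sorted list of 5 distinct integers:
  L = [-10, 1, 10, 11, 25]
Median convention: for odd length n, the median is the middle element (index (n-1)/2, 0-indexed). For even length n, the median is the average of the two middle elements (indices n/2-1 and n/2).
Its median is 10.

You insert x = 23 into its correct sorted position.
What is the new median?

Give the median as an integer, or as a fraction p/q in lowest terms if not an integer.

Answer: 21/2

Derivation:
Old list (sorted, length 5): [-10, 1, 10, 11, 25]
Old median = 10
Insert x = 23
Old length odd (5). Middle was index 2 = 10.
New length even (6). New median = avg of two middle elements.
x = 23: 4 elements are < x, 1 elements are > x.
New sorted list: [-10, 1, 10, 11, 23, 25]
New median = 21/2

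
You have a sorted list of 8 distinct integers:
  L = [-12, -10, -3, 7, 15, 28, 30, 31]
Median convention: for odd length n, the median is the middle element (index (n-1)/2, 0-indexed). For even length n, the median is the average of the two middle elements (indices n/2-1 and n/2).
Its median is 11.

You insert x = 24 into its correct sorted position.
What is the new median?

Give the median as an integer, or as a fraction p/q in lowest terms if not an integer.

Old list (sorted, length 8): [-12, -10, -3, 7, 15, 28, 30, 31]
Old median = 11
Insert x = 24
Old length even (8). Middle pair: indices 3,4 = 7,15.
New length odd (9). New median = single middle element.
x = 24: 5 elements are < x, 3 elements are > x.
New sorted list: [-12, -10, -3, 7, 15, 24, 28, 30, 31]
New median = 15

Answer: 15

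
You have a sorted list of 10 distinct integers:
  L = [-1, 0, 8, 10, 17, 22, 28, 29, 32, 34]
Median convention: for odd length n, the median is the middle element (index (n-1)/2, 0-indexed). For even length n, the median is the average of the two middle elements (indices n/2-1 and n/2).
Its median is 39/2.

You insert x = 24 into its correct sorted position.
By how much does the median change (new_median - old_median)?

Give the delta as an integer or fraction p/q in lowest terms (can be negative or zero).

Answer: 5/2

Derivation:
Old median = 39/2
After inserting x = 24: new sorted = [-1, 0, 8, 10, 17, 22, 24, 28, 29, 32, 34]
New median = 22
Delta = 22 - 39/2 = 5/2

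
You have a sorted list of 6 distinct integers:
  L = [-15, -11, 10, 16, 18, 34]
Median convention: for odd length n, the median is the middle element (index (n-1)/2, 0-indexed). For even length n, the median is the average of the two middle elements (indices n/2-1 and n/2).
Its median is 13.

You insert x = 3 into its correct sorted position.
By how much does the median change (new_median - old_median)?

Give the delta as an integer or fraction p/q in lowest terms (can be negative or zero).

Old median = 13
After inserting x = 3: new sorted = [-15, -11, 3, 10, 16, 18, 34]
New median = 10
Delta = 10 - 13 = -3

Answer: -3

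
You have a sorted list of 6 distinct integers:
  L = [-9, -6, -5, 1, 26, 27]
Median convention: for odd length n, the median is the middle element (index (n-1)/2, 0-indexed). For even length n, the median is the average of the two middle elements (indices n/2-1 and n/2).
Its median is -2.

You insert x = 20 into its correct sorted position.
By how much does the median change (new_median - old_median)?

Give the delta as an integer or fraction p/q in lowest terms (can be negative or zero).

Old median = -2
After inserting x = 20: new sorted = [-9, -6, -5, 1, 20, 26, 27]
New median = 1
Delta = 1 - -2 = 3

Answer: 3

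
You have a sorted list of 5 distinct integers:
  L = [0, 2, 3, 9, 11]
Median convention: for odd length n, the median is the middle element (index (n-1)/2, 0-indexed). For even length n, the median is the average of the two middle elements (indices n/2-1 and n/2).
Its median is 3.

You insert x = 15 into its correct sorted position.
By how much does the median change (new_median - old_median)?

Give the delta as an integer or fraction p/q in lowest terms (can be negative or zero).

Answer: 3

Derivation:
Old median = 3
After inserting x = 15: new sorted = [0, 2, 3, 9, 11, 15]
New median = 6
Delta = 6 - 3 = 3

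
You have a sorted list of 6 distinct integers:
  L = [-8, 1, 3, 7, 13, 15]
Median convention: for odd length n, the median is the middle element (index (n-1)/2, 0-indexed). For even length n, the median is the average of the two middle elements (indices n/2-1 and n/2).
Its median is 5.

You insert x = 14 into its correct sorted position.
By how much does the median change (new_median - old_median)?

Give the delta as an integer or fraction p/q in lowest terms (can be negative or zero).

Answer: 2

Derivation:
Old median = 5
After inserting x = 14: new sorted = [-8, 1, 3, 7, 13, 14, 15]
New median = 7
Delta = 7 - 5 = 2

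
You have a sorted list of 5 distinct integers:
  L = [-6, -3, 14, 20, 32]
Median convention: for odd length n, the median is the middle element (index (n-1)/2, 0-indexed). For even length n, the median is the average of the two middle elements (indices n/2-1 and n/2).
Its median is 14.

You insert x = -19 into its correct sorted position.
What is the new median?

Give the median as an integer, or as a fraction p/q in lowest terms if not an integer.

Answer: 11/2

Derivation:
Old list (sorted, length 5): [-6, -3, 14, 20, 32]
Old median = 14
Insert x = -19
Old length odd (5). Middle was index 2 = 14.
New length even (6). New median = avg of two middle elements.
x = -19: 0 elements are < x, 5 elements are > x.
New sorted list: [-19, -6, -3, 14, 20, 32]
New median = 11/2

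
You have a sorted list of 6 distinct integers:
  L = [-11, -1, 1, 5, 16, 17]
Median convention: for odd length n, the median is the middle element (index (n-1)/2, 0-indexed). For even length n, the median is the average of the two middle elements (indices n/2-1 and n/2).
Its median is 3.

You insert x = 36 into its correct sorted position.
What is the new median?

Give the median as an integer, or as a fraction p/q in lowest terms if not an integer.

Old list (sorted, length 6): [-11, -1, 1, 5, 16, 17]
Old median = 3
Insert x = 36
Old length even (6). Middle pair: indices 2,3 = 1,5.
New length odd (7). New median = single middle element.
x = 36: 6 elements are < x, 0 elements are > x.
New sorted list: [-11, -1, 1, 5, 16, 17, 36]
New median = 5

Answer: 5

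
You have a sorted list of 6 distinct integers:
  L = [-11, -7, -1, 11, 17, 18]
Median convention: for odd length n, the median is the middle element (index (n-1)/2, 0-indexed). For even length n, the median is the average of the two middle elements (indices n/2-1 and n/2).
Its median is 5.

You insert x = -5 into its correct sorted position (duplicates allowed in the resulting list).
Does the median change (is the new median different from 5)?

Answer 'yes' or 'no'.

Answer: yes

Derivation:
Old median = 5
Insert x = -5
New median = -1
Changed? yes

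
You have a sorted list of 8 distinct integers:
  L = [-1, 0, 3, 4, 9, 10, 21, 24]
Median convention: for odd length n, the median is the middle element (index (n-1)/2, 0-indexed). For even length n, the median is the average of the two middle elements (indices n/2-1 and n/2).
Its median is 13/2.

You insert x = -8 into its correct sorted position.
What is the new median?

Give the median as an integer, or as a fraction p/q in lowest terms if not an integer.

Old list (sorted, length 8): [-1, 0, 3, 4, 9, 10, 21, 24]
Old median = 13/2
Insert x = -8
Old length even (8). Middle pair: indices 3,4 = 4,9.
New length odd (9). New median = single middle element.
x = -8: 0 elements are < x, 8 elements are > x.
New sorted list: [-8, -1, 0, 3, 4, 9, 10, 21, 24]
New median = 4

Answer: 4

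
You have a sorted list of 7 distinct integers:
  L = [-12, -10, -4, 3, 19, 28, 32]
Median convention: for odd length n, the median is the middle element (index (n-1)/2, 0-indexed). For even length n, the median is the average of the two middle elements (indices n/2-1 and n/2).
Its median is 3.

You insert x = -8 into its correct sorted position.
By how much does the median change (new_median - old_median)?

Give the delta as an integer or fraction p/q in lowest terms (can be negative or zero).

Answer: -7/2

Derivation:
Old median = 3
After inserting x = -8: new sorted = [-12, -10, -8, -4, 3, 19, 28, 32]
New median = -1/2
Delta = -1/2 - 3 = -7/2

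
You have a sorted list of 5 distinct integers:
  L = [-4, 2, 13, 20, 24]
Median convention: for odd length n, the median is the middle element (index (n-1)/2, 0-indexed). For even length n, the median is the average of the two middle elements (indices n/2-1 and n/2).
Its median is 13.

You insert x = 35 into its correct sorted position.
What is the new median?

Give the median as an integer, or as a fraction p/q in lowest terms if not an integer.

Old list (sorted, length 5): [-4, 2, 13, 20, 24]
Old median = 13
Insert x = 35
Old length odd (5). Middle was index 2 = 13.
New length even (6). New median = avg of two middle elements.
x = 35: 5 elements are < x, 0 elements are > x.
New sorted list: [-4, 2, 13, 20, 24, 35]
New median = 33/2

Answer: 33/2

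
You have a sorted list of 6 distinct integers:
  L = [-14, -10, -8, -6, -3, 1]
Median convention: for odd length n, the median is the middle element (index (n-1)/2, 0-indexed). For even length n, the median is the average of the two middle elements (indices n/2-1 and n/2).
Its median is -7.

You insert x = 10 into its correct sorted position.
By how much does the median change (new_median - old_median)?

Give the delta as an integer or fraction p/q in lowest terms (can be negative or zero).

Old median = -7
After inserting x = 10: new sorted = [-14, -10, -8, -6, -3, 1, 10]
New median = -6
Delta = -6 - -7 = 1

Answer: 1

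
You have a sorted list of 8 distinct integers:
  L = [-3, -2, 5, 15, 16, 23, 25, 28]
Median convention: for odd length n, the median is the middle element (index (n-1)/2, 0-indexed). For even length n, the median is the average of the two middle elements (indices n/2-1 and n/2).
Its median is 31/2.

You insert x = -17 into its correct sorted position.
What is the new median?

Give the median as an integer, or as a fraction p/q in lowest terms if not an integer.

Answer: 15

Derivation:
Old list (sorted, length 8): [-3, -2, 5, 15, 16, 23, 25, 28]
Old median = 31/2
Insert x = -17
Old length even (8). Middle pair: indices 3,4 = 15,16.
New length odd (9). New median = single middle element.
x = -17: 0 elements are < x, 8 elements are > x.
New sorted list: [-17, -3, -2, 5, 15, 16, 23, 25, 28]
New median = 15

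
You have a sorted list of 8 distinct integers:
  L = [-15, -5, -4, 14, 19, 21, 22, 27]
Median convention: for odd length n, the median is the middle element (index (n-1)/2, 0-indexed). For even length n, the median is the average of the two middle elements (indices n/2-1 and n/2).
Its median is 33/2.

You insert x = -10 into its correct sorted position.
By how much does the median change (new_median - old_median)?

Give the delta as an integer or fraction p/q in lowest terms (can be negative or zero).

Answer: -5/2

Derivation:
Old median = 33/2
After inserting x = -10: new sorted = [-15, -10, -5, -4, 14, 19, 21, 22, 27]
New median = 14
Delta = 14 - 33/2 = -5/2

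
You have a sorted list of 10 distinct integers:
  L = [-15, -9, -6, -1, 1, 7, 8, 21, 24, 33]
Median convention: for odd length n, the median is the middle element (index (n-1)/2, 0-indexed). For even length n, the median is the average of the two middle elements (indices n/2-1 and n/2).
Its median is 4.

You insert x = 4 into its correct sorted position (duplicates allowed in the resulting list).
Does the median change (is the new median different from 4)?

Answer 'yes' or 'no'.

Answer: no

Derivation:
Old median = 4
Insert x = 4
New median = 4
Changed? no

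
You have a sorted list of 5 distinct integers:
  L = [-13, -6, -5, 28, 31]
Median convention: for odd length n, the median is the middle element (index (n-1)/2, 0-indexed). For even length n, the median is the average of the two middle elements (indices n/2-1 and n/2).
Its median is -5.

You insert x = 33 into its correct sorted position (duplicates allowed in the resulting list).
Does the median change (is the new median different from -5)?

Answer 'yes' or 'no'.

Answer: yes

Derivation:
Old median = -5
Insert x = 33
New median = 23/2
Changed? yes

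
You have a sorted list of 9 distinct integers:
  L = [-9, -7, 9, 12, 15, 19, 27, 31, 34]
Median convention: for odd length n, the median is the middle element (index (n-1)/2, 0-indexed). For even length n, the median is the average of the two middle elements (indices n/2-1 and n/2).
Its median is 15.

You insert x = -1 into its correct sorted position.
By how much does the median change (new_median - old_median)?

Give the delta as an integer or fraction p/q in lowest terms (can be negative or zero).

Old median = 15
After inserting x = -1: new sorted = [-9, -7, -1, 9, 12, 15, 19, 27, 31, 34]
New median = 27/2
Delta = 27/2 - 15 = -3/2

Answer: -3/2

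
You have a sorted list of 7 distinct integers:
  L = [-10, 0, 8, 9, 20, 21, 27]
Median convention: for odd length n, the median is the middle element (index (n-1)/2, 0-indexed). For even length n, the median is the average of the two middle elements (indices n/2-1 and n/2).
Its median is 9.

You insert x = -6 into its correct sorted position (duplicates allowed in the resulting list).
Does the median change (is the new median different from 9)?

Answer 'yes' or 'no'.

Answer: yes

Derivation:
Old median = 9
Insert x = -6
New median = 17/2
Changed? yes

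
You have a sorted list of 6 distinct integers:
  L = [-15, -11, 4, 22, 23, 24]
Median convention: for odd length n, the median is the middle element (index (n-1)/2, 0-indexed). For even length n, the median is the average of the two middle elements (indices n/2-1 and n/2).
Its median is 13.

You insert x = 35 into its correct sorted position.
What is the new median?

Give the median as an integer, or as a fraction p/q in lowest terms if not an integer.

Old list (sorted, length 6): [-15, -11, 4, 22, 23, 24]
Old median = 13
Insert x = 35
Old length even (6). Middle pair: indices 2,3 = 4,22.
New length odd (7). New median = single middle element.
x = 35: 6 elements are < x, 0 elements are > x.
New sorted list: [-15, -11, 4, 22, 23, 24, 35]
New median = 22

Answer: 22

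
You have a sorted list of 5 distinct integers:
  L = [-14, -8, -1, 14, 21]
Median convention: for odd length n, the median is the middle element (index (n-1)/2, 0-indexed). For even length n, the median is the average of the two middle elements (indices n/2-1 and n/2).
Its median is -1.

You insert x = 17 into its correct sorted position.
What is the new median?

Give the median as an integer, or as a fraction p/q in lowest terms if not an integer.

Answer: 13/2

Derivation:
Old list (sorted, length 5): [-14, -8, -1, 14, 21]
Old median = -1
Insert x = 17
Old length odd (5). Middle was index 2 = -1.
New length even (6). New median = avg of two middle elements.
x = 17: 4 elements are < x, 1 elements are > x.
New sorted list: [-14, -8, -1, 14, 17, 21]
New median = 13/2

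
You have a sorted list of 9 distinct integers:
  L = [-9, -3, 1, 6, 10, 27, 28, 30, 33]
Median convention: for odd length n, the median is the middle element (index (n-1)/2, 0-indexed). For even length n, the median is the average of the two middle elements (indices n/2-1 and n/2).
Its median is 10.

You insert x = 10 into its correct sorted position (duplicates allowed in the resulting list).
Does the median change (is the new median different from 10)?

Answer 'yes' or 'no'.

Old median = 10
Insert x = 10
New median = 10
Changed? no

Answer: no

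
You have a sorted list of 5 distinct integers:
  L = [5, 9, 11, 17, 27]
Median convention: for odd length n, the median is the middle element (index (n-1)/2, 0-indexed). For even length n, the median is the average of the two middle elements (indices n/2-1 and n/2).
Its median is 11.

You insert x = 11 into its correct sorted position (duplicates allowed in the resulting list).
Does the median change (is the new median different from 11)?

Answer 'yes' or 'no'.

Answer: no

Derivation:
Old median = 11
Insert x = 11
New median = 11
Changed? no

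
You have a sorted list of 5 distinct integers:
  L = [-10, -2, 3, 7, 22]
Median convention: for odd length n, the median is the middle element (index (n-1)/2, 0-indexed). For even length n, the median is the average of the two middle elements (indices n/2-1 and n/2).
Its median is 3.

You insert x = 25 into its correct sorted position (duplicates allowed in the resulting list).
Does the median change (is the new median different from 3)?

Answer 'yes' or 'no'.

Old median = 3
Insert x = 25
New median = 5
Changed? yes

Answer: yes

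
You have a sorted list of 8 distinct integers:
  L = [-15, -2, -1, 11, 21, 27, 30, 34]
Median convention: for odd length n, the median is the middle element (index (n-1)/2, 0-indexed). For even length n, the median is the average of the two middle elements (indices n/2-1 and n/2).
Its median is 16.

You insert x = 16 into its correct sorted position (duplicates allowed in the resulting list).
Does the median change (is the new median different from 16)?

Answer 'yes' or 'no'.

Old median = 16
Insert x = 16
New median = 16
Changed? no

Answer: no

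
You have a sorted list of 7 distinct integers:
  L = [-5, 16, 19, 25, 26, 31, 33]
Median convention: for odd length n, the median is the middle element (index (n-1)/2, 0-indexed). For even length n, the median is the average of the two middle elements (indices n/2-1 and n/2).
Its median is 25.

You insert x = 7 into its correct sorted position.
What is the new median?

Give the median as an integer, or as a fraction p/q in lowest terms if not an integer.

Old list (sorted, length 7): [-5, 16, 19, 25, 26, 31, 33]
Old median = 25
Insert x = 7
Old length odd (7). Middle was index 3 = 25.
New length even (8). New median = avg of two middle elements.
x = 7: 1 elements are < x, 6 elements are > x.
New sorted list: [-5, 7, 16, 19, 25, 26, 31, 33]
New median = 22

Answer: 22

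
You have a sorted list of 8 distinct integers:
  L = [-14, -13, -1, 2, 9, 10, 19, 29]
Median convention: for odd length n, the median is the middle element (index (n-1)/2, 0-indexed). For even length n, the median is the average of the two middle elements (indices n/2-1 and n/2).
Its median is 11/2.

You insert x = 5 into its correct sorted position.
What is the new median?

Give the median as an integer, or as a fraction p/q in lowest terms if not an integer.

Answer: 5

Derivation:
Old list (sorted, length 8): [-14, -13, -1, 2, 9, 10, 19, 29]
Old median = 11/2
Insert x = 5
Old length even (8). Middle pair: indices 3,4 = 2,9.
New length odd (9). New median = single middle element.
x = 5: 4 elements are < x, 4 elements are > x.
New sorted list: [-14, -13, -1, 2, 5, 9, 10, 19, 29]
New median = 5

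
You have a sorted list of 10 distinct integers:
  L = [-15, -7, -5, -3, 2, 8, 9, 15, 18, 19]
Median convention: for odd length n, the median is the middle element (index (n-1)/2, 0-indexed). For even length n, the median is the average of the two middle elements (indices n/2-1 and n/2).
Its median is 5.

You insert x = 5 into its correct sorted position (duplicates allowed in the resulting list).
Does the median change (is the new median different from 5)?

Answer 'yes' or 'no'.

Answer: no

Derivation:
Old median = 5
Insert x = 5
New median = 5
Changed? no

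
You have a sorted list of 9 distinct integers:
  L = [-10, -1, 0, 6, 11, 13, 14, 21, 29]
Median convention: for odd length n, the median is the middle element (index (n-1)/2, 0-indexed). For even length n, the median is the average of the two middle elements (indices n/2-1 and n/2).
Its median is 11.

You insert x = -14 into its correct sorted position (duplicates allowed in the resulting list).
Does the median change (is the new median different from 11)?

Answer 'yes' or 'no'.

Answer: yes

Derivation:
Old median = 11
Insert x = -14
New median = 17/2
Changed? yes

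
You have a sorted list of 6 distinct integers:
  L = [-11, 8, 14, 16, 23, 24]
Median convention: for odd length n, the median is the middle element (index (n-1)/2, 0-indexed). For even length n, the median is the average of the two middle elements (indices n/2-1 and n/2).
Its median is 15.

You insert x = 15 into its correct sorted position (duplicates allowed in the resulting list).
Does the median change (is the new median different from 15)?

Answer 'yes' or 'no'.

Answer: no

Derivation:
Old median = 15
Insert x = 15
New median = 15
Changed? no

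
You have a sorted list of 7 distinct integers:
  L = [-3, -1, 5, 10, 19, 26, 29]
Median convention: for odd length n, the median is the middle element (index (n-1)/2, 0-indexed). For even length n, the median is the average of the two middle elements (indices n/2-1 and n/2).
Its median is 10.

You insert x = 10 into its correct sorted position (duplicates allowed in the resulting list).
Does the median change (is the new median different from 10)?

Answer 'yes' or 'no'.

Answer: no

Derivation:
Old median = 10
Insert x = 10
New median = 10
Changed? no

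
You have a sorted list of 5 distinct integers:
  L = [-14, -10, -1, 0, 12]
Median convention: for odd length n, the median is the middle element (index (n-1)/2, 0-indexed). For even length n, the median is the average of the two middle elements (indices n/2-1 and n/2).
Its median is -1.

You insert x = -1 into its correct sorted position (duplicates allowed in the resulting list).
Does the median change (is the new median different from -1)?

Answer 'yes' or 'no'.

Old median = -1
Insert x = -1
New median = -1
Changed? no

Answer: no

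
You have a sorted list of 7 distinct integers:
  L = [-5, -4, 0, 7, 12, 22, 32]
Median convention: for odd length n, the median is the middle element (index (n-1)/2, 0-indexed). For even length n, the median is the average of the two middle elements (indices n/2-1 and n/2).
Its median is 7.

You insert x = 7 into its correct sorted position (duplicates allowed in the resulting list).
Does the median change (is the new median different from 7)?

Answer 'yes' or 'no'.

Old median = 7
Insert x = 7
New median = 7
Changed? no

Answer: no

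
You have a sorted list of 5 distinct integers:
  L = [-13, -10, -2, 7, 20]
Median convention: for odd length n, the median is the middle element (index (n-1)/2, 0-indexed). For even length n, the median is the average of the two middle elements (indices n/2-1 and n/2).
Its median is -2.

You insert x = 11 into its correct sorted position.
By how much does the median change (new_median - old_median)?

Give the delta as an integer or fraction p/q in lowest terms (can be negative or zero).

Old median = -2
After inserting x = 11: new sorted = [-13, -10, -2, 7, 11, 20]
New median = 5/2
Delta = 5/2 - -2 = 9/2

Answer: 9/2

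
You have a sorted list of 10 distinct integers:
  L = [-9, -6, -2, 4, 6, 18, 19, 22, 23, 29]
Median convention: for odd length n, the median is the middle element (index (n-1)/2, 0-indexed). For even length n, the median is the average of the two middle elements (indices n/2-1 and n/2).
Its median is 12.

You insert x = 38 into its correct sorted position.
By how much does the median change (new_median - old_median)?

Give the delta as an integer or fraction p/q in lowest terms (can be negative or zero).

Old median = 12
After inserting x = 38: new sorted = [-9, -6, -2, 4, 6, 18, 19, 22, 23, 29, 38]
New median = 18
Delta = 18 - 12 = 6

Answer: 6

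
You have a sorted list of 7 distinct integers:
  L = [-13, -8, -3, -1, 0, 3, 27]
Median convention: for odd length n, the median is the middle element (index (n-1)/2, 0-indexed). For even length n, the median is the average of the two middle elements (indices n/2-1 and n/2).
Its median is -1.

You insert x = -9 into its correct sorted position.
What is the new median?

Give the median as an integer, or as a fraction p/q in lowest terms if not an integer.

Answer: -2

Derivation:
Old list (sorted, length 7): [-13, -8, -3, -1, 0, 3, 27]
Old median = -1
Insert x = -9
Old length odd (7). Middle was index 3 = -1.
New length even (8). New median = avg of two middle elements.
x = -9: 1 elements are < x, 6 elements are > x.
New sorted list: [-13, -9, -8, -3, -1, 0, 3, 27]
New median = -2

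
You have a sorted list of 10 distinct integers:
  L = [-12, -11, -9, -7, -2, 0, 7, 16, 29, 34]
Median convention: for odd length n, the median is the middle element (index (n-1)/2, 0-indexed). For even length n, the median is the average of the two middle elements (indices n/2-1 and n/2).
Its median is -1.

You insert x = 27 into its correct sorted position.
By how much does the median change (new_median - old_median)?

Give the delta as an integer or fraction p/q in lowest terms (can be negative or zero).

Answer: 1

Derivation:
Old median = -1
After inserting x = 27: new sorted = [-12, -11, -9, -7, -2, 0, 7, 16, 27, 29, 34]
New median = 0
Delta = 0 - -1 = 1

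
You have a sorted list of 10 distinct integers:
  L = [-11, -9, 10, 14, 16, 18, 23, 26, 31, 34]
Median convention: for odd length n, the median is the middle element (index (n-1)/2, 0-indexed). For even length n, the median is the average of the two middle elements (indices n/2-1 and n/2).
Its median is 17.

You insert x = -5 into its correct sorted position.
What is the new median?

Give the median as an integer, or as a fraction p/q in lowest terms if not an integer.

Old list (sorted, length 10): [-11, -9, 10, 14, 16, 18, 23, 26, 31, 34]
Old median = 17
Insert x = -5
Old length even (10). Middle pair: indices 4,5 = 16,18.
New length odd (11). New median = single middle element.
x = -5: 2 elements are < x, 8 elements are > x.
New sorted list: [-11, -9, -5, 10, 14, 16, 18, 23, 26, 31, 34]
New median = 16

Answer: 16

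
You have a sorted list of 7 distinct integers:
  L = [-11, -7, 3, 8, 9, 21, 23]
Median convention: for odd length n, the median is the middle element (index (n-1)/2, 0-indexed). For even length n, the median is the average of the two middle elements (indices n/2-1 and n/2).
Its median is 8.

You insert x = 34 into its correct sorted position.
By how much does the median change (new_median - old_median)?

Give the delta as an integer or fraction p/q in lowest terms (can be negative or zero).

Answer: 1/2

Derivation:
Old median = 8
After inserting x = 34: new sorted = [-11, -7, 3, 8, 9, 21, 23, 34]
New median = 17/2
Delta = 17/2 - 8 = 1/2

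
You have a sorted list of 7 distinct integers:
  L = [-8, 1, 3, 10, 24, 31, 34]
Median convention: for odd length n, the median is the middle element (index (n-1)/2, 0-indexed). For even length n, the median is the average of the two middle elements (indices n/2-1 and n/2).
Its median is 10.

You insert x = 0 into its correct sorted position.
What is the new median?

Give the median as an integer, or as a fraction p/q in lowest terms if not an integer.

Answer: 13/2

Derivation:
Old list (sorted, length 7): [-8, 1, 3, 10, 24, 31, 34]
Old median = 10
Insert x = 0
Old length odd (7). Middle was index 3 = 10.
New length even (8). New median = avg of two middle elements.
x = 0: 1 elements are < x, 6 elements are > x.
New sorted list: [-8, 0, 1, 3, 10, 24, 31, 34]
New median = 13/2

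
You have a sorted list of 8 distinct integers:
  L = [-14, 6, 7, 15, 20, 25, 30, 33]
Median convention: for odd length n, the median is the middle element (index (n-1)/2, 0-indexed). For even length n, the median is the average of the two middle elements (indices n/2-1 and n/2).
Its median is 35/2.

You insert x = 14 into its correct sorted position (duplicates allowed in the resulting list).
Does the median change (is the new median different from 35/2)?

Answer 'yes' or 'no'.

Answer: yes

Derivation:
Old median = 35/2
Insert x = 14
New median = 15
Changed? yes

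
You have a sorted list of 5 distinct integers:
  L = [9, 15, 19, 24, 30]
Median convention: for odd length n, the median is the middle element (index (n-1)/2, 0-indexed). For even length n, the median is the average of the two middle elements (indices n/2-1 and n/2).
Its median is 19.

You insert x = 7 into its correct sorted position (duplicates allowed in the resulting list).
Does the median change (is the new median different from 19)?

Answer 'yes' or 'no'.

Old median = 19
Insert x = 7
New median = 17
Changed? yes

Answer: yes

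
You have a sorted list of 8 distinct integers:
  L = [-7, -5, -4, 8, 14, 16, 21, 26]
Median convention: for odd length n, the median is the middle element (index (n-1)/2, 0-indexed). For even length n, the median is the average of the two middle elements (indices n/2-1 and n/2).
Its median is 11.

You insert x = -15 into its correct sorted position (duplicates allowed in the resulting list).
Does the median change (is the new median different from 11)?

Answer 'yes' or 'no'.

Old median = 11
Insert x = -15
New median = 8
Changed? yes

Answer: yes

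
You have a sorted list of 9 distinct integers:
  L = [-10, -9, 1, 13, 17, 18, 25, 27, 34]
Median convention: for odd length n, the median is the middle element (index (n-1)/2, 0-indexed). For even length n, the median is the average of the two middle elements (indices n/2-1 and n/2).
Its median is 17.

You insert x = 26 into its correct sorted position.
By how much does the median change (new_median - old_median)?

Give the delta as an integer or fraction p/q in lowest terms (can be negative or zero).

Answer: 1/2

Derivation:
Old median = 17
After inserting x = 26: new sorted = [-10, -9, 1, 13, 17, 18, 25, 26, 27, 34]
New median = 35/2
Delta = 35/2 - 17 = 1/2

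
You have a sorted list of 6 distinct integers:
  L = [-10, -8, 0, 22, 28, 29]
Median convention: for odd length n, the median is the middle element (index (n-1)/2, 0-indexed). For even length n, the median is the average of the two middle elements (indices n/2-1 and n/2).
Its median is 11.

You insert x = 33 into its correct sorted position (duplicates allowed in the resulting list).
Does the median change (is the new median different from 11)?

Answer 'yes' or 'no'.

Answer: yes

Derivation:
Old median = 11
Insert x = 33
New median = 22
Changed? yes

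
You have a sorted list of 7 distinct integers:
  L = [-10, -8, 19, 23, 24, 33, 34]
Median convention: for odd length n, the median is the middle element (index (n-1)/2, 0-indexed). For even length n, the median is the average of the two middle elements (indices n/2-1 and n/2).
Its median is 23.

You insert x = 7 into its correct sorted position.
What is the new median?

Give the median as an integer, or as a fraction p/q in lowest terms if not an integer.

Answer: 21

Derivation:
Old list (sorted, length 7): [-10, -8, 19, 23, 24, 33, 34]
Old median = 23
Insert x = 7
Old length odd (7). Middle was index 3 = 23.
New length even (8). New median = avg of two middle elements.
x = 7: 2 elements are < x, 5 elements are > x.
New sorted list: [-10, -8, 7, 19, 23, 24, 33, 34]
New median = 21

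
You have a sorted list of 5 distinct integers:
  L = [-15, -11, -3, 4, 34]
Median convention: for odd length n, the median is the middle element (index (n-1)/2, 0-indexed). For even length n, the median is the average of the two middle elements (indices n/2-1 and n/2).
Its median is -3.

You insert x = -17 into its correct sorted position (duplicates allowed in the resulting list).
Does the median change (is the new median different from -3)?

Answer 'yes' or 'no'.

Answer: yes

Derivation:
Old median = -3
Insert x = -17
New median = -7
Changed? yes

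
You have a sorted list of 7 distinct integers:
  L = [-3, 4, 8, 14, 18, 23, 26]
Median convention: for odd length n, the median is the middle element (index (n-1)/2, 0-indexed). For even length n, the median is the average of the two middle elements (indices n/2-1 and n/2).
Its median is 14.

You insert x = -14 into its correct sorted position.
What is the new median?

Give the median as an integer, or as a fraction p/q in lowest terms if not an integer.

Answer: 11

Derivation:
Old list (sorted, length 7): [-3, 4, 8, 14, 18, 23, 26]
Old median = 14
Insert x = -14
Old length odd (7). Middle was index 3 = 14.
New length even (8). New median = avg of two middle elements.
x = -14: 0 elements are < x, 7 elements are > x.
New sorted list: [-14, -3, 4, 8, 14, 18, 23, 26]
New median = 11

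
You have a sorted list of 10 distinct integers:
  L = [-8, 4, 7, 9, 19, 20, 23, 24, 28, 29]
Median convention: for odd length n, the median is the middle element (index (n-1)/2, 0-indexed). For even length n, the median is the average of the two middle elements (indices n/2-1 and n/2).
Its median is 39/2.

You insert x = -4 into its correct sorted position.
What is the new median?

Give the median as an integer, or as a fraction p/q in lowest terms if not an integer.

Old list (sorted, length 10): [-8, 4, 7, 9, 19, 20, 23, 24, 28, 29]
Old median = 39/2
Insert x = -4
Old length even (10). Middle pair: indices 4,5 = 19,20.
New length odd (11). New median = single middle element.
x = -4: 1 elements are < x, 9 elements are > x.
New sorted list: [-8, -4, 4, 7, 9, 19, 20, 23, 24, 28, 29]
New median = 19

Answer: 19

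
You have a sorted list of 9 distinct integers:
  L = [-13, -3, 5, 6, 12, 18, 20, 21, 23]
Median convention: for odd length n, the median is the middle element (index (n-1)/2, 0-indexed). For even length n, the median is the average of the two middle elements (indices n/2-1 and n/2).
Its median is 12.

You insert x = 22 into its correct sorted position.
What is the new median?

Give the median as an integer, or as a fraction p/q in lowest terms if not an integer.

Old list (sorted, length 9): [-13, -3, 5, 6, 12, 18, 20, 21, 23]
Old median = 12
Insert x = 22
Old length odd (9). Middle was index 4 = 12.
New length even (10). New median = avg of two middle elements.
x = 22: 8 elements are < x, 1 elements are > x.
New sorted list: [-13, -3, 5, 6, 12, 18, 20, 21, 22, 23]
New median = 15

Answer: 15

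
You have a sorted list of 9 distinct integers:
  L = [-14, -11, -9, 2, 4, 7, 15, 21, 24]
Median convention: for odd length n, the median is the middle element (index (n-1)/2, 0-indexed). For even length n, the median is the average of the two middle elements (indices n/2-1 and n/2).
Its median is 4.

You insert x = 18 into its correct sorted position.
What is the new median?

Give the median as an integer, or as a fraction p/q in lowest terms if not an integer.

Answer: 11/2

Derivation:
Old list (sorted, length 9): [-14, -11, -9, 2, 4, 7, 15, 21, 24]
Old median = 4
Insert x = 18
Old length odd (9). Middle was index 4 = 4.
New length even (10). New median = avg of two middle elements.
x = 18: 7 elements are < x, 2 elements are > x.
New sorted list: [-14, -11, -9, 2, 4, 7, 15, 18, 21, 24]
New median = 11/2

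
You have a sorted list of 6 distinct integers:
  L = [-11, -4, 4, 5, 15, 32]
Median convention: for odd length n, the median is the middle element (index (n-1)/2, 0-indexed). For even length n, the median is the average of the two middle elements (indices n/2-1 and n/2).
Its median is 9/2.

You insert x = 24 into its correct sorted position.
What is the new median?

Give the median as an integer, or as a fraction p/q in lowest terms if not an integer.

Old list (sorted, length 6): [-11, -4, 4, 5, 15, 32]
Old median = 9/2
Insert x = 24
Old length even (6). Middle pair: indices 2,3 = 4,5.
New length odd (7). New median = single middle element.
x = 24: 5 elements are < x, 1 elements are > x.
New sorted list: [-11, -4, 4, 5, 15, 24, 32]
New median = 5

Answer: 5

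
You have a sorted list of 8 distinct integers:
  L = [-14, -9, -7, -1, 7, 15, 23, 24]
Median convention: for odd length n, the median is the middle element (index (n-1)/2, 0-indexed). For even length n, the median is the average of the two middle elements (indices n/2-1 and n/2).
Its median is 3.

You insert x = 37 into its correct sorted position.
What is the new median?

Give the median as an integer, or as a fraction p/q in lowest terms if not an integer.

Answer: 7

Derivation:
Old list (sorted, length 8): [-14, -9, -7, -1, 7, 15, 23, 24]
Old median = 3
Insert x = 37
Old length even (8). Middle pair: indices 3,4 = -1,7.
New length odd (9). New median = single middle element.
x = 37: 8 elements are < x, 0 elements are > x.
New sorted list: [-14, -9, -7, -1, 7, 15, 23, 24, 37]
New median = 7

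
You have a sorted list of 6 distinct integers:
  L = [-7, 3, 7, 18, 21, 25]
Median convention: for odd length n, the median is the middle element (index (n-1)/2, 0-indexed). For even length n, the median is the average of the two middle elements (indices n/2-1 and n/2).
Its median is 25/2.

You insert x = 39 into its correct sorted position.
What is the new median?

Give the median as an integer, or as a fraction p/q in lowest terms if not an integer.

Answer: 18

Derivation:
Old list (sorted, length 6): [-7, 3, 7, 18, 21, 25]
Old median = 25/2
Insert x = 39
Old length even (6). Middle pair: indices 2,3 = 7,18.
New length odd (7). New median = single middle element.
x = 39: 6 elements are < x, 0 elements are > x.
New sorted list: [-7, 3, 7, 18, 21, 25, 39]
New median = 18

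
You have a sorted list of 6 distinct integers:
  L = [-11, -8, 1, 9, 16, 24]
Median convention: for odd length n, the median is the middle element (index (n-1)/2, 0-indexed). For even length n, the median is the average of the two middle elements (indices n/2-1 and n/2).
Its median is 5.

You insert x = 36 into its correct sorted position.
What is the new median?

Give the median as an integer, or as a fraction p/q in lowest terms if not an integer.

Answer: 9

Derivation:
Old list (sorted, length 6): [-11, -8, 1, 9, 16, 24]
Old median = 5
Insert x = 36
Old length even (6). Middle pair: indices 2,3 = 1,9.
New length odd (7). New median = single middle element.
x = 36: 6 elements are < x, 0 elements are > x.
New sorted list: [-11, -8, 1, 9, 16, 24, 36]
New median = 9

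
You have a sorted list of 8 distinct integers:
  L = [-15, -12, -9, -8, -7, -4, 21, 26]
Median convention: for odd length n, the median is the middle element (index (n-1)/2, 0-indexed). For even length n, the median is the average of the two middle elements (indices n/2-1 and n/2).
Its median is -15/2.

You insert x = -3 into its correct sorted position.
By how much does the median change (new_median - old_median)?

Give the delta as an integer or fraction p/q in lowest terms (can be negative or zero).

Old median = -15/2
After inserting x = -3: new sorted = [-15, -12, -9, -8, -7, -4, -3, 21, 26]
New median = -7
Delta = -7 - -15/2 = 1/2

Answer: 1/2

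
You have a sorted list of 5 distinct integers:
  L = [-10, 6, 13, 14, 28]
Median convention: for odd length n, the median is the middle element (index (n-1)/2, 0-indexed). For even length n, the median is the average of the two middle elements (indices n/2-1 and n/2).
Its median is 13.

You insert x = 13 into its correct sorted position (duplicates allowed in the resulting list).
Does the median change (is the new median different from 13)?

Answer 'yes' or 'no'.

Answer: no

Derivation:
Old median = 13
Insert x = 13
New median = 13
Changed? no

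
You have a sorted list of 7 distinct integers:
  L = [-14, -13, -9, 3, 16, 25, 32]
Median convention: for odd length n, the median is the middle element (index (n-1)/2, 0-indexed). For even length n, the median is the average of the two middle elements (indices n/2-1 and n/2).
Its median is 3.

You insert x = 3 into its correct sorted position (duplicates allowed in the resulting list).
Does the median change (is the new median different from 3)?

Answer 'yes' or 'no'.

Old median = 3
Insert x = 3
New median = 3
Changed? no

Answer: no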